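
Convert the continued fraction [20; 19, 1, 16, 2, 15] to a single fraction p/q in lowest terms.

Using pₖ = aₖpₖ₋₁ + pₖ₋₂ and qₖ = aₖqₖ₋₁ + qₖ₋₂:
  k=0: a=20, p=20, q=1
  k=1: a=19, p=381, q=19
  k=2: a=1, p=401, q=20
  k=3: a=16, p=6797, q=339
  k=4: a=2, p=13995, q=698
  k=5: a=15, p=216722, q=10809

216722/10809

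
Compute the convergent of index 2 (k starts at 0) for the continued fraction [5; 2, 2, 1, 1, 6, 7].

Using pₖ = aₖpₖ₋₁ + pₖ₋₂, qₖ = aₖqₖ₋₁ + qₖ₋₂ (with p₋₁=1, p₋₂=0, q₋₁=0, q₋₂=1):
  k=0: a=5, p=5, q=1
  k=1: a=2, p=11, q=2
  k=2: a=2, p=27, q=5

27/5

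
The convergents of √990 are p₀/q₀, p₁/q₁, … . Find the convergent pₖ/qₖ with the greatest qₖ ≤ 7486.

√990 = [31; 2, 6, 2, 62, …] (period length 4).
Convergents:
  p_0/q_0 = 31/1
  p_1/q_1 = 63/2
  p_2/q_2 = 409/13
  p_3/q_3 = 881/28
  p_4/q_4 = 55031/1749
  p_5/q_5 = 110943/3526
  p_6/q_6 = 720689/22905
q_5 = 3526 ≤ 7486 < 22905 = q_6, so the answer is 110943/3526.

110943/3526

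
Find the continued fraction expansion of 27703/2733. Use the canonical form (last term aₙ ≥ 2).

[10; 7, 3, 17, 2, 3]

27703 = 10*2733 + 373
2733 = 7*373 + 122
373 = 3*122 + 7
122 = 17*7 + 3
7 = 2*3 + 1
3 = 3*1 + 0  (stop)
So 27703/2733 = [10; 7, 3, 17, 2, 3].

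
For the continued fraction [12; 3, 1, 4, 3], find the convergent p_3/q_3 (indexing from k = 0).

Using pₖ = aₖpₖ₋₁ + pₖ₋₂, qₖ = aₖqₖ₋₁ + qₖ₋₂ (with p₋₁=1, p₋₂=0, q₋₁=0, q₋₂=1):
  k=0: a=12, p=12, q=1
  k=1: a=3, p=37, q=3
  k=2: a=1, p=49, q=4
  k=3: a=4, p=233, q=19

233/19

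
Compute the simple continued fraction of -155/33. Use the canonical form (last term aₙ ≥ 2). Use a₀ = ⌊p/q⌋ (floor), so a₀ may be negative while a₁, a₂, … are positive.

[-5; 3, 3, 3]

-155 = -5·33 + 10
33 = 3·10 + 3
10 = 3·3 + 1
3 = 3·1 + 0  (stop)
So -155/33 = [-5; 3, 3, 3].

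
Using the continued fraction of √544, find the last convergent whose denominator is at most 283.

2449/105

√544 = [23; 3, 11, 3, 46, …] (period length 4).
Convergents:
  p_0/q_0 = 23/1
  p_1/q_1 = 70/3
  p_2/q_2 = 793/34
  p_3/q_3 = 2449/105
  p_4/q_4 = 113447/4864
q_3 = 105 ≤ 283 < 4864 = q_4, so the answer is 2449/105.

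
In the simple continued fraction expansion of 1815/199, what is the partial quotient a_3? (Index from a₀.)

2

1815 = 9·199 + 24   →  a_0 = 9
199 = 8·24 + 7   →  a_1 = 8
24 = 3·7 + 3   →  a_2 = 3
7 = 2·3 + 1   →  a_3 = 2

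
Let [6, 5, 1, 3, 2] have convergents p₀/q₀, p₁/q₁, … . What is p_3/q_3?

Using pₖ = aₖpₖ₋₁ + pₖ₋₂, qₖ = aₖqₖ₋₁ + qₖ₋₂ (with p₋₁=1, p₋₂=0, q₋₁=0, q₋₂=1):
  k=0: a=6, p=6, q=1
  k=1: a=5, p=31, q=5
  k=2: a=1, p=37, q=6
  k=3: a=3, p=142, q=23

142/23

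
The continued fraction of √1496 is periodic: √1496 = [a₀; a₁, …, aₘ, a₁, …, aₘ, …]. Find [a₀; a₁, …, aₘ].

[38; 1, 2, 9, 2, 1, 76]

a₀ = ⌊√1496⌋ = 38.
With m₀=0, d₀=1 and mₖ₊₁ = dₖaₖ − mₖ, dₖ₊₁ = (n − mₖ₊₁²)/dₖ, aₖ₊₁ = ⌊(a₀+mₖ₊₁)/dₖ₊₁⌋:
  k=1: m=38, d=52, a=1
  k=2: m=14, d=25, a=2
  k=3: m=36, d=8, a=9
  k=4: m=36, d=25, a=2
  k=5: m=14, d=52, a=1
  k=6: m=38, d=1, a=76
d=1 and a=2a₀=76 at k=6, so the next step gives (m, d) = (38, 52) again — its k=1 value — and the period has length 6.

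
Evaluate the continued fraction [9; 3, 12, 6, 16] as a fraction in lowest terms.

33913/3637

Fold from the inside: start with 16/1.
  6 + 1/16 = 97/16
  12 + 16/97 = 1180/97
  3 + 97/1180 = 3637/1180
  9 + 1180/3637 = 33913/3637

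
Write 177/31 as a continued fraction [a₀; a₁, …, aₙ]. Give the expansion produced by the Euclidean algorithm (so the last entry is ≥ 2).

177 = 5·31 + 22
31 = 1·22 + 9
22 = 2·9 + 4
9 = 2·4 + 1
4 = 4·1 + 0  (stop)
So 177/31 = [5; 1, 2, 2, 4].

[5; 1, 2, 2, 4]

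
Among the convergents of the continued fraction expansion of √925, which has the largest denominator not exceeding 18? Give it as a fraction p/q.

365/12

√925 = [30; 2, 2, 2, 2, 60, …] (period length 5).
Convergents:
  p_0/q_0 = 30/1
  p_1/q_1 = 61/2
  p_2/q_2 = 152/5
  p_3/q_3 = 365/12
  p_4/q_4 = 882/29
q_3 = 12 ≤ 18 < 29 = q_4, so the answer is 365/12.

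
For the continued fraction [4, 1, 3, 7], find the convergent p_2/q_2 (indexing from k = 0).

Using pₖ = aₖpₖ₋₁ + pₖ₋₂, qₖ = aₖqₖ₋₁ + qₖ₋₂ (with p₋₁=1, p₋₂=0, q₋₁=0, q₋₂=1):
  k=0: a=4, p=4, q=1
  k=1: a=1, p=5, q=1
  k=2: a=3, p=19, q=4

19/4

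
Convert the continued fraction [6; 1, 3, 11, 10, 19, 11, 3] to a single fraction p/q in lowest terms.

Fold from the inside: start with 3/1.
  11 + 1/3 = 34/3
  19 + 3/34 = 649/34
  10 + 34/649 = 6524/649
  11 + 649/6524 = 72413/6524
  3 + 6524/72413 = 223763/72413
  1 + 72413/223763 = 296176/223763
  6 + 223763/296176 = 2000819/296176

2000819/296176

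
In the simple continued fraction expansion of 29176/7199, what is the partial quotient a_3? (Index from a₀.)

17

29176 = 4·7199 + 380   →  a_0 = 4
7199 = 18·380 + 359   →  a_1 = 18
380 = 1·359 + 21   →  a_2 = 1
359 = 17·21 + 2   →  a_3 = 17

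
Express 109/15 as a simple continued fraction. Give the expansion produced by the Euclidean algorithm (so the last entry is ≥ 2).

109 = 7*15 + 4
15 = 3*4 + 3
4 = 1*3 + 1
3 = 3*1 + 0  (stop)
So 109/15 = [7; 3, 1, 3].

[7; 3, 1, 3]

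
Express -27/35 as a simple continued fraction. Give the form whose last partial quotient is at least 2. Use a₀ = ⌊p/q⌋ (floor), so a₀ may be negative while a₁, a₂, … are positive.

-27 = -1*35 + 8
35 = 4*8 + 3
8 = 2*3 + 2
3 = 1*2 + 1
2 = 2*1 + 0  (stop)
So -27/35 = [-1; 4, 2, 1, 2].

[-1; 4, 2, 1, 2]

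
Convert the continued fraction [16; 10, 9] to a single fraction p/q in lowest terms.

Using pₖ = aₖpₖ₋₁ + pₖ₋₂ and qₖ = aₖqₖ₋₁ + qₖ₋₂:
  k=0: a=16, p=16, q=1
  k=1: a=10, p=161, q=10
  k=2: a=9, p=1465, q=91

1465/91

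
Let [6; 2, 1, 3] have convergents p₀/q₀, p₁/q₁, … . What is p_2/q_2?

19/3

Using pₖ = aₖpₖ₋₁ + pₖ₋₂, qₖ = aₖqₖ₋₁ + qₖ₋₂ (with p₋₁=1, p₋₂=0, q₋₁=0, q₋₂=1):
  k=0: a=6, p=6, q=1
  k=1: a=2, p=13, q=2
  k=2: a=1, p=19, q=3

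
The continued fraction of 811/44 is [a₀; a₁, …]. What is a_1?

811 = 18·44 + 19   →  a_0 = 18
44 = 2·19 + 6   →  a_1 = 2

2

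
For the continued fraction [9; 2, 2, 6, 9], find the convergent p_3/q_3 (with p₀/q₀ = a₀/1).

Using pₖ = aₖpₖ₋₁ + pₖ₋₂, qₖ = aₖqₖ₋₁ + qₖ₋₂ (with p₋₁=1, p₋₂=0, q₋₁=0, q₋₂=1):
  k=0: a=9, p=9, q=1
  k=1: a=2, p=19, q=2
  k=2: a=2, p=47, q=5
  k=3: a=6, p=301, q=32

301/32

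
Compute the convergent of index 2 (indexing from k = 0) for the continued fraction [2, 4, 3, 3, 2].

29/13

Using pₖ = aₖpₖ₋₁ + pₖ₋₂, qₖ = aₖqₖ₋₁ + qₖ₋₂ (with p₋₁=1, p₋₂=0, q₋₁=0, q₋₂=1):
  k=0: a=2, p=2, q=1
  k=1: a=4, p=9, q=4
  k=2: a=3, p=29, q=13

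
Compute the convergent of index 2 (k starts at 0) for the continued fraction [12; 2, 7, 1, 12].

187/15

Using pₖ = aₖpₖ₋₁ + pₖ₋₂, qₖ = aₖqₖ₋₁ + qₖ₋₂ (with p₋₁=1, p₋₂=0, q₋₁=0, q₋₂=1):
  k=0: a=12, p=12, q=1
  k=1: a=2, p=25, q=2
  k=2: a=7, p=187, q=15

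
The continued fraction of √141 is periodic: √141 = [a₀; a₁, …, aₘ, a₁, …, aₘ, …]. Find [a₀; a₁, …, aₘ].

[11; 1, 6, 1, 22]

a₀ = ⌊√141⌋ = 11.
With m₀=0, d₀=1 and mₖ₊₁ = dₖaₖ − mₖ, dₖ₊₁ = (n − mₖ₊₁²)/dₖ, aₖ₊₁ = ⌊(a₀+mₖ₊₁)/dₖ₊₁⌋:
  k=1: m=11, d=20, a=1
  k=2: m=9, d=3, a=6
  k=3: m=9, d=20, a=1
  k=4: m=11, d=1, a=22
d=1 and a=2a₀=22 at k=4, so the next step gives (m, d) = (11, 20) again — its k=1 value — and the period has length 4.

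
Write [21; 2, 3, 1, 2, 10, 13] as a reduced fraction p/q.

72725/3392

Fold from the inside: start with 13/1.
  10 + 1/13 = 131/13
  2 + 13/131 = 275/131
  1 + 131/275 = 406/275
  3 + 275/406 = 1493/406
  2 + 406/1493 = 3392/1493
  21 + 1493/3392 = 72725/3392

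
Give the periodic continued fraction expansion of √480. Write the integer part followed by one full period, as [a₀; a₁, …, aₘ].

[21; 1, 9, 1, 42]

a₀ = ⌊√480⌋ = 21.
With m₀=0, d₀=1 and mₖ₊₁ = dₖaₖ − mₖ, dₖ₊₁ = (n − mₖ₊₁²)/dₖ, aₖ₊₁ = ⌊(a₀+mₖ₊₁)/dₖ₊₁⌋:
  k=1: m=21, d=39, a=1
  k=2: m=18, d=4, a=9
  k=3: m=18, d=39, a=1
  k=4: m=21, d=1, a=42
d=1 and a=2a₀=42 at k=4, so the next step gives (m, d) = (21, 39) again — its k=1 value — and the period has length 4.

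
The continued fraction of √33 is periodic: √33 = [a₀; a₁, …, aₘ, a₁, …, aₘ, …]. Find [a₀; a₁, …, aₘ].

a₀ = ⌊√33⌋ = 5.
With m₀=0, d₀=1 and mₖ₊₁ = dₖaₖ − mₖ, dₖ₊₁ = (n − mₖ₊₁²)/dₖ, aₖ₊₁ = ⌊(a₀+mₖ₊₁)/dₖ₊₁⌋:
  k=1: m=5, d=8, a=1
  k=2: m=3, d=3, a=2
  k=3: m=3, d=8, a=1
  k=4: m=5, d=1, a=10
d=1 and a=2a₀=10 at k=4, so the next step gives (m, d) = (5, 8) again — its k=1 value — and the period has length 4.

[5; 1, 2, 1, 10]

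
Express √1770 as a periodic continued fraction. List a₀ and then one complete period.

a₀ = ⌊√1770⌋ = 42.

[42; 14, 84]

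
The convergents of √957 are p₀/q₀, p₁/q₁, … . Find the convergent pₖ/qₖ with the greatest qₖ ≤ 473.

√957 = [30; 1, 14, 2, 14, 1, 60, …] (period length 6).
Convergents:
  p_0/q_0 = 30/1
  p_1/q_1 = 31/1
  p_2/q_2 = 464/15
  p_3/q_3 = 959/31
  p_4/q_4 = 13890/449
  p_5/q_5 = 14849/480
q_4 = 449 ≤ 473 < 480 = q_5, so the answer is 13890/449.

13890/449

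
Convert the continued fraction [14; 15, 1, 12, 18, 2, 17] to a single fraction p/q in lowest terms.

Fold from the inside: start with 17/1.
  2 + 1/17 = 35/17
  18 + 17/35 = 647/35
  12 + 35/647 = 7799/647
  1 + 647/7799 = 8446/7799
  15 + 7799/8446 = 134489/8446
  14 + 8446/134489 = 1891292/134489

1891292/134489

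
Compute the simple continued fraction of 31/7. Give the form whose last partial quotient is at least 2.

[4; 2, 3]

31 = 4*7 + 3
7 = 2*3 + 1
3 = 3*1 + 0  (stop)
So 31/7 = [4; 2, 3].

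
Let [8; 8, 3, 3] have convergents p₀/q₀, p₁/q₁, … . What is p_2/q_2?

203/25

Using pₖ = aₖpₖ₋₁ + pₖ₋₂, qₖ = aₖqₖ₋₁ + qₖ₋₂ (with p₋₁=1, p₋₂=0, q₋₁=0, q₋₂=1):
  k=0: a=8, p=8, q=1
  k=1: a=8, p=65, q=8
  k=2: a=3, p=203, q=25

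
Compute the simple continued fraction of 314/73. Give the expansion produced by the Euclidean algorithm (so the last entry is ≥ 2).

314 = 4·73 + 22
73 = 3·22 + 7
22 = 3·7 + 1
7 = 7·1 + 0  (stop)
So 314/73 = [4; 3, 3, 7].

[4; 3, 3, 7]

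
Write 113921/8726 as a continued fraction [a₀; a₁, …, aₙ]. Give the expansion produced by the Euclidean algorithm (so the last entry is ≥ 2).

[13; 18, 15, 10, 1, 2]

113921 = 13*8726 + 483
8726 = 18*483 + 32
483 = 15*32 + 3
32 = 10*3 + 2
3 = 1*2 + 1
2 = 2*1 + 0  (stop)
So 113921/8726 = [13; 18, 15, 10, 1, 2].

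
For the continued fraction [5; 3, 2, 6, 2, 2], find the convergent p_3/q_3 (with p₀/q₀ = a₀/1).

Using pₖ = aₖpₖ₋₁ + pₖ₋₂, qₖ = aₖqₖ₋₁ + qₖ₋₂ (with p₋₁=1, p₋₂=0, q₋₁=0, q₋₂=1):
  k=0: a=5, p=5, q=1
  k=1: a=3, p=16, q=3
  k=2: a=2, p=37, q=7
  k=3: a=6, p=238, q=45

238/45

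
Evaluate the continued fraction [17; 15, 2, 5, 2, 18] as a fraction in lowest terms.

116859/6848

Fold from the inside: start with 18/1.
  2 + 1/18 = 37/18
  5 + 18/37 = 203/37
  2 + 37/203 = 443/203
  15 + 203/443 = 6848/443
  17 + 443/6848 = 116859/6848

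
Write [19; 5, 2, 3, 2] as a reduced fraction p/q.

Using pₖ = aₖpₖ₋₁ + pₖ₋₂ and qₖ = aₖqₖ₋₁ + qₖ₋₂:
  k=0: a=19, p=19, q=1
  k=1: a=5, p=96, q=5
  k=2: a=2, p=211, q=11
  k=3: a=3, p=729, q=38
  k=4: a=2, p=1669, q=87

1669/87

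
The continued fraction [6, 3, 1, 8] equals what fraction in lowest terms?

219/35

Using pₖ = aₖpₖ₋₁ + pₖ₋₂ and qₖ = aₖqₖ₋₁ + qₖ₋₂:
  k=0: a=6, p=6, q=1
  k=1: a=3, p=19, q=3
  k=2: a=1, p=25, q=4
  k=3: a=8, p=219, q=35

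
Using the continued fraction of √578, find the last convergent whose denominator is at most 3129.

√578 = [24; 24, 48, …] (period length 2).
Convergents:
  p_0/q_0 = 24/1
  p_1/q_1 = 577/24
  p_2/q_2 = 27720/1153
  p_3/q_3 = 665857/27696
q_2 = 1153 ≤ 3129 < 27696 = q_3, so the answer is 27720/1153.

27720/1153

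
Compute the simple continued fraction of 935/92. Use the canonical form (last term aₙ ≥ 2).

935 = 10·92 + 15
92 = 6·15 + 2
15 = 7·2 + 1
2 = 2·1 + 0  (stop)
So 935/92 = [10; 6, 7, 2].

[10; 6, 7, 2]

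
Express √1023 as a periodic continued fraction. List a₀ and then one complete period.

[31; 1, 62]

a₀ = ⌊√1023⌋ = 31.
With m₀=0, d₀=1 and mₖ₊₁ = dₖaₖ − mₖ, dₖ₊₁ = (n − mₖ₊₁²)/dₖ, aₖ₊₁ = ⌊(a₀+mₖ₊₁)/dₖ₊₁⌋:
  k=1: m=31, d=62, a=1
  k=2: m=31, d=1, a=62
d=1 and a=2a₀=62 at k=2, so the next step gives (m, d) = (31, 62) again — its k=1 value — and the period has length 2.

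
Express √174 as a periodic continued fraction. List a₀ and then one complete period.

[13; 5, 4, 5, 26]

a₀ = ⌊√174⌋ = 13.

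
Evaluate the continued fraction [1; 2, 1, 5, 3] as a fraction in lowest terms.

Fold from the inside: start with 3/1.
  5 + 1/3 = 16/3
  1 + 3/16 = 19/16
  2 + 16/19 = 54/19
  1 + 19/54 = 73/54

73/54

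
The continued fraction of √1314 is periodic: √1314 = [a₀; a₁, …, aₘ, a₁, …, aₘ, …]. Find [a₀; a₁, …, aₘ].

[36; 4, 72]

a₀ = ⌊√1314⌋ = 36.
With m₀=0, d₀=1 and mₖ₊₁ = dₖaₖ − mₖ, dₖ₊₁ = (n − mₖ₊₁²)/dₖ, aₖ₊₁ = ⌊(a₀+mₖ₊₁)/dₖ₊₁⌋:
  k=1: m=36, d=18, a=4
  k=2: m=36, d=1, a=72
d=1 and a=2a₀=72 at k=2, so the next step gives (m, d) = (36, 18) again — its k=1 value — and the period has length 2.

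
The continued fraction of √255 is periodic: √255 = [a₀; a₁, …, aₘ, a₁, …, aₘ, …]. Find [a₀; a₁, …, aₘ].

a₀ = ⌊√255⌋ = 15.

[15; 1, 30]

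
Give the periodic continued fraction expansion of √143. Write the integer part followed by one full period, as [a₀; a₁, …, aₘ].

[11; 1, 22]

a₀ = ⌊√143⌋ = 11.
With m₀=0, d₀=1 and mₖ₊₁ = dₖaₖ − mₖ, dₖ₊₁ = (n − mₖ₊₁²)/dₖ, aₖ₊₁ = ⌊(a₀+mₖ₊₁)/dₖ₊₁⌋:
  k=1: m=11, d=22, a=1
  k=2: m=11, d=1, a=22
d=1 and a=2a₀=22 at k=2, so the next step gives (m, d) = (11, 22) again — its k=1 value — and the period has length 2.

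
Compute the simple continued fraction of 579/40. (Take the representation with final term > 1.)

579 = 14·40 + 19
40 = 2·19 + 2
19 = 9·2 + 1
2 = 2·1 + 0  (stop)
So 579/40 = [14; 2, 9, 2].

[14; 2, 9, 2]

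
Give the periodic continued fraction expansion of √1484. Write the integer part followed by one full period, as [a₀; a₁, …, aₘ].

[38; 1, 1, 10, 1, 1, 76]

a₀ = ⌊√1484⌋ = 38.
With m₀=0, d₀=1 and mₖ₊₁ = dₖaₖ − mₖ, dₖ₊₁ = (n − mₖ₊₁²)/dₖ, aₖ₊₁ = ⌊(a₀+mₖ₊₁)/dₖ₊₁⌋:
  k=1: m=38, d=40, a=1
  k=2: m=2, d=37, a=1
  k=3: m=35, d=7, a=10
  k=4: m=35, d=37, a=1
  k=5: m=2, d=40, a=1
  k=6: m=38, d=1, a=76
d=1 and a=2a₀=76 at k=6, so the next step gives (m, d) = (38, 40) again — its k=1 value — and the period has length 6.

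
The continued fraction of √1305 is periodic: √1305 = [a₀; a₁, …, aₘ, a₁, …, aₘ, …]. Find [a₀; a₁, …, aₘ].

a₀ = ⌊√1305⌋ = 36.
With m₀=0, d₀=1 and mₖ₊₁ = dₖaₖ − mₖ, dₖ₊₁ = (n − mₖ₊₁²)/dₖ, aₖ₊₁ = ⌊(a₀+mₖ₊₁)/dₖ₊₁⌋:
  k=1: m=36, d=9, a=8
  k=2: m=36, d=1, a=72
d=1 and a=2a₀=72 at k=2, so the next step gives (m, d) = (36, 9) again — its k=1 value — and the period has length 2.

[36; 8, 72]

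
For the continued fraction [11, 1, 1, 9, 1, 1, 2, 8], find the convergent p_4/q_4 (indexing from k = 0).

242/21

Using pₖ = aₖpₖ₋₁ + pₖ₋₂, qₖ = aₖqₖ₋₁ + qₖ₋₂ (with p₋₁=1, p₋₂=0, q₋₁=0, q₋₂=1):
  k=0: a=11, p=11, q=1
  k=1: a=1, p=12, q=1
  k=2: a=1, p=23, q=2
  k=3: a=9, p=219, q=19
  k=4: a=1, p=242, q=21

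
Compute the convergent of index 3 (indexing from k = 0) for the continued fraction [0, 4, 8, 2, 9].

Using pₖ = aₖpₖ₋₁ + pₖ₋₂, qₖ = aₖqₖ₋₁ + qₖ₋₂ (with p₋₁=1, p₋₂=0, q₋₁=0, q₋₂=1):
  k=0: a=0, p=0, q=1
  k=1: a=4, p=1, q=4
  k=2: a=8, p=8, q=33
  k=3: a=2, p=17, q=70

17/70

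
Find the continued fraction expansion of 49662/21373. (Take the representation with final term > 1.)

49662 = 2·21373 + 6916
21373 = 3·6916 + 625
6916 = 11·625 + 41
625 = 15·41 + 10
41 = 4·10 + 1
10 = 10·1 + 0  (stop)
So 49662/21373 = [2; 3, 11, 15, 4, 10].

[2; 3, 11, 15, 4, 10]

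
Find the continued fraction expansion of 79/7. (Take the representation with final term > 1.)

79 = 11·7 + 2
7 = 3·2 + 1
2 = 2·1 + 0  (stop)
So 79/7 = [11; 3, 2].

[11; 3, 2]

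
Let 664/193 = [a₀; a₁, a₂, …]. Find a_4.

2

664 = 3·193 + 85   →  a_0 = 3
193 = 2·85 + 23   →  a_1 = 2
85 = 3·23 + 16   →  a_2 = 3
23 = 1·16 + 7   →  a_3 = 1
16 = 2·7 + 2   →  a_4 = 2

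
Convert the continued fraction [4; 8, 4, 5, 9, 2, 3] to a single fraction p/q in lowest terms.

Fold from the inside: start with 3/1.
  2 + 1/3 = 7/3
  9 + 3/7 = 66/7
  5 + 7/66 = 337/66
  4 + 66/337 = 1414/337
  8 + 337/1414 = 11649/1414
  4 + 1414/11649 = 48010/11649

48010/11649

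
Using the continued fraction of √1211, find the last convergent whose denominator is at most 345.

11971/344

√1211 = [34; 1, 3, 1, 68, …] (period length 4).
Convergents:
  p_0/q_0 = 34/1
  p_1/q_1 = 35/1
  p_2/q_2 = 139/4
  p_3/q_3 = 174/5
  p_4/q_4 = 11971/344
  p_5/q_5 = 12145/349
q_4 = 344 ≤ 345 < 349 = q_5, so the answer is 11971/344.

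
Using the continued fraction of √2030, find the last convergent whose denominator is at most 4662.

73035/1621

√2030 = [45; 18, 90, …] (period length 2).
Convergents:
  p_0/q_0 = 45/1
  p_1/q_1 = 811/18
  p_2/q_2 = 73035/1621
  p_3/q_3 = 1315441/29196
q_2 = 1621 ≤ 4662 < 29196 = q_3, so the answer is 73035/1621.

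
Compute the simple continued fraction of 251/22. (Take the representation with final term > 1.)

251 = 11*22 + 9
22 = 2*9 + 4
9 = 2*4 + 1
4 = 4*1 + 0  (stop)
So 251/22 = [11; 2, 2, 4].

[11; 2, 2, 4]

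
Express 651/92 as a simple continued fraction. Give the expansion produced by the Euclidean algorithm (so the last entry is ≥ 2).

651 = 7*92 + 7
92 = 13*7 + 1
7 = 7*1 + 0  (stop)
So 651/92 = [7; 13, 7].

[7; 13, 7]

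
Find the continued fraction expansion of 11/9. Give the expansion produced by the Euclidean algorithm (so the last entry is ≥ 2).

11 = 1×9 + 2
9 = 4×2 + 1
2 = 2×1 + 0  (stop)
So 11/9 = [1; 4, 2].

[1; 4, 2]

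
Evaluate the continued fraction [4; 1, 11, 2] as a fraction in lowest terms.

Fold from the inside: start with 2/1.
  11 + 1/2 = 23/2
  1 + 2/23 = 25/23
  4 + 23/25 = 123/25

123/25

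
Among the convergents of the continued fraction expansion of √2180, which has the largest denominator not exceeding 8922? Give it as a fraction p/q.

√2180 = [46; 1, 2, 4, 2, 1, 92, …] (period length 6).
Convergents:
  p_0/q_0 = 46/1
  p_1/q_1 = 47/1
  p_2/q_2 = 140/3
  p_3/q_3 = 607/13
  p_4/q_4 = 1354/29
  p_5/q_5 = 1961/42
  p_6/q_6 = 181766/3893
  p_7/q_7 = 183727/3935
  p_8/q_8 = 549220/11763
q_7 = 3935 ≤ 8922 < 11763 = q_8, so the answer is 183727/3935.

183727/3935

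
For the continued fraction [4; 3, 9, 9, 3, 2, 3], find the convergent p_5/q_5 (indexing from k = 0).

7956/1841

Using pₖ = aₖpₖ₋₁ + pₖ₋₂, qₖ = aₖqₖ₋₁ + qₖ₋₂ (with p₋₁=1, p₋₂=0, q₋₁=0, q₋₂=1):
  k=0: a=4, p=4, q=1
  k=1: a=3, p=13, q=3
  k=2: a=9, p=121, q=28
  k=3: a=9, p=1102, q=255
  k=4: a=3, p=3427, q=793
  k=5: a=2, p=7956, q=1841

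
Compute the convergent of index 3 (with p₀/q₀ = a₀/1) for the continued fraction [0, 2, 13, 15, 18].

Using pₖ = aₖpₖ₋₁ + pₖ₋₂, qₖ = aₖqₖ₋₁ + qₖ₋₂ (with p₋₁=1, p₋₂=0, q₋₁=0, q₋₂=1):
  k=0: a=0, p=0, q=1
  k=1: a=2, p=1, q=2
  k=2: a=13, p=13, q=27
  k=3: a=15, p=196, q=407

196/407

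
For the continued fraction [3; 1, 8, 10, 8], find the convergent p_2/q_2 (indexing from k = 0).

Using pₖ = aₖpₖ₋₁ + pₖ₋₂, qₖ = aₖqₖ₋₁ + qₖ₋₂ (with p₋₁=1, p₋₂=0, q₋₁=0, q₋₂=1):
  k=0: a=3, p=3, q=1
  k=1: a=1, p=4, q=1
  k=2: a=8, p=35, q=9

35/9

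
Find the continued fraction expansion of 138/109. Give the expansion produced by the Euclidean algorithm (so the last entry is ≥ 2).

[1; 3, 1, 3, 7]

138 = 1×109 + 29
109 = 3×29 + 22
29 = 1×22 + 7
22 = 3×7 + 1
7 = 7×1 + 0  (stop)
So 138/109 = [1; 3, 1, 3, 7].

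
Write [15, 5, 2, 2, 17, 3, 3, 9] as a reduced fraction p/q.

675221/44466

Using pₖ = aₖpₖ₋₁ + pₖ₋₂ and qₖ = aₖqₖ₋₁ + qₖ₋₂:
  k=0: a=15, p=15, q=1
  k=1: a=5, p=76, q=5
  k=2: a=2, p=167, q=11
  k=3: a=2, p=410, q=27
  k=4: a=17, p=7137, q=470
  k=5: a=3, p=21821, q=1437
  k=6: a=3, p=72600, q=4781
  k=7: a=9, p=675221, q=44466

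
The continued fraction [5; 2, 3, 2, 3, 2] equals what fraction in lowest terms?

685/126

Fold from the inside: start with 2/1.
  3 + 1/2 = 7/2
  2 + 2/7 = 16/7
  3 + 7/16 = 55/16
  2 + 16/55 = 126/55
  5 + 55/126 = 685/126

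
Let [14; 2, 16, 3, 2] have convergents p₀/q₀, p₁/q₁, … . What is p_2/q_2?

Using pₖ = aₖpₖ₋₁ + pₖ₋₂, qₖ = aₖqₖ₋₁ + qₖ₋₂ (with p₋₁=1, p₋₂=0, q₋₁=0, q₋₂=1):
  k=0: a=14, p=14, q=1
  k=1: a=2, p=29, q=2
  k=2: a=16, p=478, q=33

478/33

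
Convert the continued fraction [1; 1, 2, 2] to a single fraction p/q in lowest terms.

Fold from the inside: start with 2/1.
  2 + 1/2 = 5/2
  1 + 2/5 = 7/5
  1 + 5/7 = 12/7

12/7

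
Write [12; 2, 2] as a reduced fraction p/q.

62/5

Fold from the inside: start with 2/1.
  2 + 1/2 = 5/2
  12 + 2/5 = 62/5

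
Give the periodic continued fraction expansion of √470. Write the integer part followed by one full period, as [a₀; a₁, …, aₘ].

[21; 1, 2, 8, 2, 1, 42]

a₀ = ⌊√470⌋ = 21.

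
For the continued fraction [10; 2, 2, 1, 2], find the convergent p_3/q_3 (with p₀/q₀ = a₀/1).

Using pₖ = aₖpₖ₋₁ + pₖ₋₂, qₖ = aₖqₖ₋₁ + qₖ₋₂ (with p₋₁=1, p₋₂=0, q₋₁=0, q₋₂=1):
  k=0: a=10, p=10, q=1
  k=1: a=2, p=21, q=2
  k=2: a=2, p=52, q=5
  k=3: a=1, p=73, q=7

73/7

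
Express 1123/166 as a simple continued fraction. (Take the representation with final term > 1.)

[6; 1, 3, 3, 1, 9]

1123 = 6·166 + 127
166 = 1·127 + 39
127 = 3·39 + 10
39 = 3·10 + 9
10 = 1·9 + 1
9 = 9·1 + 0  (stop)
So 1123/166 = [6; 1, 3, 3, 1, 9].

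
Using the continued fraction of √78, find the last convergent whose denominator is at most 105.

892/101

√78 = [8; 1, 4, 1, 16, …] (period length 4).
Convergents:
  p_0/q_0 = 8/1
  p_1/q_1 = 9/1
  p_2/q_2 = 44/5
  p_3/q_3 = 53/6
  p_4/q_4 = 892/101
  p_5/q_5 = 945/107
q_4 = 101 ≤ 105 < 107 = q_5, so the answer is 892/101.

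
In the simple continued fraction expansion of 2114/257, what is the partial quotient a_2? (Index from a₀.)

2

2114 = 8·257 + 58   →  a_0 = 8
257 = 4·58 + 25   →  a_1 = 4
58 = 2·25 + 8   →  a_2 = 2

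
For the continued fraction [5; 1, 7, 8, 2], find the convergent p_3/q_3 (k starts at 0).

382/65

Using pₖ = aₖpₖ₋₁ + pₖ₋₂, qₖ = aₖqₖ₋₁ + qₖ₋₂ (with p₋₁=1, p₋₂=0, q₋₁=0, q₋₂=1):
  k=0: a=5, p=5, q=1
  k=1: a=1, p=6, q=1
  k=2: a=7, p=47, q=8
  k=3: a=8, p=382, q=65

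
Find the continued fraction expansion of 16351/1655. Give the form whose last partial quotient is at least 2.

[9; 1, 7, 3, 6, 3, 3]

16351 = 9·1655 + 1456
1655 = 1·1456 + 199
1456 = 7·199 + 63
199 = 3·63 + 10
63 = 6·10 + 3
10 = 3·3 + 1
3 = 3·1 + 0  (stop)
So 16351/1655 = [9; 1, 7, 3, 6, 3, 3].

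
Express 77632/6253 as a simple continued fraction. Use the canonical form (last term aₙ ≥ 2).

[12; 2, 2, 2, 4, 5, 7, 3]

77632 = 12·6253 + 2596
6253 = 2·2596 + 1061
2596 = 2·1061 + 474
1061 = 2·474 + 113
474 = 4·113 + 22
113 = 5·22 + 3
22 = 7·3 + 1
3 = 3·1 + 0  (stop)
So 77632/6253 = [12; 2, 2, 2, 4, 5, 7, 3].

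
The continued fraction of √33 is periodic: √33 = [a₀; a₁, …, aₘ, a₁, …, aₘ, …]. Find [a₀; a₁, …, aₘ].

a₀ = ⌊√33⌋ = 5.
With m₀=0, d₀=1 and mₖ₊₁ = dₖaₖ − mₖ, dₖ₊₁ = (n − mₖ₊₁²)/dₖ, aₖ₊₁ = ⌊(a₀+mₖ₊₁)/dₖ₊₁⌋:
  k=1: m=5, d=8, a=1
  k=2: m=3, d=3, a=2
  k=3: m=3, d=8, a=1
  k=4: m=5, d=1, a=10
d=1 and a=2a₀=10 at k=4, so the next step gives (m, d) = (5, 8) again — its k=1 value — and the period has length 4.

[5; 1, 2, 1, 10]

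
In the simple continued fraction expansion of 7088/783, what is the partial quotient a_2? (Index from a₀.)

10

7088 = 9·783 + 41   →  a_0 = 9
783 = 19·41 + 4   →  a_1 = 19
41 = 10·4 + 1   →  a_2 = 10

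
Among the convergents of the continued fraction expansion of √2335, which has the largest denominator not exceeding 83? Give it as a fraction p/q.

√2335 = [48; 3, 9, 3, 96, …] (period length 4).
Convergents:
  p_0/q_0 = 48/1
  p_1/q_1 = 145/3
  p_2/q_2 = 1353/28
  p_3/q_3 = 4204/87
q_2 = 28 ≤ 83 < 87 = q_3, so the answer is 1353/28.

1353/28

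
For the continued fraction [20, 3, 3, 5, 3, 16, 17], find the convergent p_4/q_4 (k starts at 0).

Using pₖ = aₖpₖ₋₁ + pₖ₋₂, qₖ = aₖqₖ₋₁ + qₖ₋₂ (with p₋₁=1, p₋₂=0, q₋₁=0, q₋₂=1):
  k=0: a=20, p=20, q=1
  k=1: a=3, p=61, q=3
  k=2: a=3, p=203, q=10
  k=3: a=5, p=1076, q=53
  k=4: a=3, p=3431, q=169

3431/169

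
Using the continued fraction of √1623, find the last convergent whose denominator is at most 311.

7453/185

√1623 = [40; 3, 2, 26, 2, 3, 80, …] (period length 6).
Convergents:
  p_0/q_0 = 40/1
  p_1/q_1 = 121/3
  p_2/q_2 = 282/7
  p_3/q_3 = 7453/185
  p_4/q_4 = 15188/377
q_3 = 185 ≤ 311 < 377 = q_4, so the answer is 7453/185.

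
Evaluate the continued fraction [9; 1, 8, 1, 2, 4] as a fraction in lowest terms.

1247/126

Fold from the inside: start with 4/1.
  2 + 1/4 = 9/4
  1 + 4/9 = 13/9
  8 + 9/13 = 113/13
  1 + 13/113 = 126/113
  9 + 113/126 = 1247/126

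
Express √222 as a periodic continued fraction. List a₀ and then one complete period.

[14; 1, 8, 1, 28]

a₀ = ⌊√222⌋ = 14.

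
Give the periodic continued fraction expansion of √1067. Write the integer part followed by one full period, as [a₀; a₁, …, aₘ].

[32; 1, 1, 1, 64]

a₀ = ⌊√1067⌋ = 32.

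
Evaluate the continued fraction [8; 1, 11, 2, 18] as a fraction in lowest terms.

Using pₖ = aₖpₖ₋₁ + pₖ₋₂ and qₖ = aₖqₖ₋₁ + qₖ₋₂:
  k=0: a=8, p=8, q=1
  k=1: a=1, p=9, q=1
  k=2: a=11, p=107, q=12
  k=3: a=2, p=223, q=25
  k=4: a=18, p=4121, q=462

4121/462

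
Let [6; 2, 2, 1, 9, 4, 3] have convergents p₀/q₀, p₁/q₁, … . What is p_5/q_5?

Using pₖ = aₖpₖ₋₁ + pₖ₋₂, qₖ = aₖqₖ₋₁ + qₖ₋₂ (with p₋₁=1, p₋₂=0, q₋₁=0, q₋₂=1):
  k=0: a=6, p=6, q=1
  k=1: a=2, p=13, q=2
  k=2: a=2, p=32, q=5
  k=3: a=1, p=45, q=7
  k=4: a=9, p=437, q=68
  k=5: a=4, p=1793, q=279

1793/279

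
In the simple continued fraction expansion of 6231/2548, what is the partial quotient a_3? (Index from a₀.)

6231 = 2·2548 + 1135   →  a_0 = 2
2548 = 2·1135 + 278   →  a_1 = 2
1135 = 4·278 + 23   →  a_2 = 4
278 = 12·23 + 2   →  a_3 = 12

12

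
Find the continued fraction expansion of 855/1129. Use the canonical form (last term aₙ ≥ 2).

[0; 1, 3, 8, 3, 3, 3]

855 = 0*1129 + 855
1129 = 1*855 + 274
855 = 3*274 + 33
274 = 8*33 + 10
33 = 3*10 + 3
10 = 3*3 + 1
3 = 3*1 + 0  (stop)
So 855/1129 = [0; 1, 3, 8, 3, 3, 3].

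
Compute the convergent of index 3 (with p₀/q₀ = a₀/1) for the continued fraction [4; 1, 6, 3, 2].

Using pₖ = aₖpₖ₋₁ + pₖ₋₂, qₖ = aₖqₖ₋₁ + qₖ₋₂ (with p₋₁=1, p₋₂=0, q₋₁=0, q₋₂=1):
  k=0: a=4, p=4, q=1
  k=1: a=1, p=5, q=1
  k=2: a=6, p=34, q=7
  k=3: a=3, p=107, q=22

107/22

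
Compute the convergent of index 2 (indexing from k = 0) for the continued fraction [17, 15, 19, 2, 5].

4881/286

Using pₖ = aₖpₖ₋₁ + pₖ₋₂, qₖ = aₖqₖ₋₁ + qₖ₋₂ (with p₋₁=1, p₋₂=0, q₋₁=0, q₋₂=1):
  k=0: a=17, p=17, q=1
  k=1: a=15, p=256, q=15
  k=2: a=19, p=4881, q=286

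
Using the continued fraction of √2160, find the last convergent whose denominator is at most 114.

√2160 = [46; 2, 9, 1, 4, 1, 9, 2, 92, …] (period length 8).
Convergents:
  p_0/q_0 = 46/1
  p_1/q_1 = 93/2
  p_2/q_2 = 883/19
  p_3/q_3 = 976/21
  p_4/q_4 = 4787/103
  p_5/q_5 = 5763/124
q_4 = 103 ≤ 114 < 124 = q_5, so the answer is 4787/103.

4787/103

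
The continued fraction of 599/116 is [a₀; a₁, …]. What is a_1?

6

599 = 5·116 + 19   →  a_0 = 5
116 = 6·19 + 2   →  a_1 = 6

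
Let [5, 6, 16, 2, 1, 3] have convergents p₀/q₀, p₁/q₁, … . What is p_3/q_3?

Using pₖ = aₖpₖ₋₁ + pₖ₋₂, qₖ = aₖqₖ₋₁ + qₖ₋₂ (with p₋₁=1, p₋₂=0, q₋₁=0, q₋₂=1):
  k=0: a=5, p=5, q=1
  k=1: a=6, p=31, q=6
  k=2: a=16, p=501, q=97
  k=3: a=2, p=1033, q=200

1033/200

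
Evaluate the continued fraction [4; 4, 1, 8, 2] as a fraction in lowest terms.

391/93

Using pₖ = aₖpₖ₋₁ + pₖ₋₂ and qₖ = aₖqₖ₋₁ + qₖ₋₂:
  k=0: a=4, p=4, q=1
  k=1: a=4, p=17, q=4
  k=2: a=1, p=21, q=5
  k=3: a=8, p=185, q=44
  k=4: a=2, p=391, q=93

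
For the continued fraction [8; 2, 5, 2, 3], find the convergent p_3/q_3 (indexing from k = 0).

Using pₖ = aₖpₖ₋₁ + pₖ₋₂, qₖ = aₖqₖ₋₁ + qₖ₋₂ (with p₋₁=1, p₋₂=0, q₋₁=0, q₋₂=1):
  k=0: a=8, p=8, q=1
  k=1: a=2, p=17, q=2
  k=2: a=5, p=93, q=11
  k=3: a=2, p=203, q=24

203/24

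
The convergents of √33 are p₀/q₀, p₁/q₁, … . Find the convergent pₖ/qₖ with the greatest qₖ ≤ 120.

270/47

√33 = [5; 1, 2, 1, 10, …] (period length 4).
Convergents:
  p_0/q_0 = 5/1
  p_1/q_1 = 6/1
  p_2/q_2 = 17/3
  p_3/q_3 = 23/4
  p_4/q_4 = 247/43
  p_5/q_5 = 270/47
  p_6/q_6 = 787/137
q_5 = 47 ≤ 120 < 137 = q_6, so the answer is 270/47.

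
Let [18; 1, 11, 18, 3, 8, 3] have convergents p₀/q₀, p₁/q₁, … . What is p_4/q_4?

Using pₖ = aₖpₖ₋₁ + pₖ₋₂, qₖ = aₖqₖ₋₁ + qₖ₋₂ (with p₋₁=1, p₋₂=0, q₋₁=0, q₋₂=1):
  k=0: a=18, p=18, q=1
  k=1: a=1, p=19, q=1
  k=2: a=11, p=227, q=12
  k=3: a=18, p=4105, q=217
  k=4: a=3, p=12542, q=663

12542/663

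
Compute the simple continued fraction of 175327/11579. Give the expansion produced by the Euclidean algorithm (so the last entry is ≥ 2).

175327 = 15*11579 + 1642
11579 = 7*1642 + 85
1642 = 19*85 + 27
85 = 3*27 + 4
27 = 6*4 + 3
4 = 1*3 + 1
3 = 3*1 + 0  (stop)
So 175327/11579 = [15; 7, 19, 3, 6, 1, 3].

[15; 7, 19, 3, 6, 1, 3]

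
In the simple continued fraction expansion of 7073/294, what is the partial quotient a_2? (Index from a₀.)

7073 = 24·294 + 17   →  a_0 = 24
294 = 17·17 + 5   →  a_1 = 17
17 = 3·5 + 2   →  a_2 = 3

3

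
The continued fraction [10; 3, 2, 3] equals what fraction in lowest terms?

Using pₖ = aₖpₖ₋₁ + pₖ₋₂ and qₖ = aₖqₖ₋₁ + qₖ₋₂:
  k=0: a=10, p=10, q=1
  k=1: a=3, p=31, q=3
  k=2: a=2, p=72, q=7
  k=3: a=3, p=247, q=24

247/24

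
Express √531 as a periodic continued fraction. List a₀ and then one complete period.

a₀ = ⌊√531⌋ = 23.
With m₀=0, d₀=1 and mₖ₊₁ = dₖaₖ − mₖ, dₖ₊₁ = (n − mₖ₊₁²)/dₖ, aₖ₊₁ = ⌊(a₀+mₖ₊₁)/dₖ₊₁⌋:
  k=1: m=23, d=2, a=23
  k=2: m=23, d=1, a=46
d=1 and a=2a₀=46 at k=2, so the next step gives (m, d) = (23, 2) again — its k=1 value — and the period has length 2.

[23; 23, 46]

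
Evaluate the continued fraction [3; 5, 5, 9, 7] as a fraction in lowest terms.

5424/1699

Using pₖ = aₖpₖ₋₁ + pₖ₋₂ and qₖ = aₖqₖ₋₁ + qₖ₋₂:
  k=0: a=3, p=3, q=1
  k=1: a=5, p=16, q=5
  k=2: a=5, p=83, q=26
  k=3: a=9, p=763, q=239
  k=4: a=7, p=5424, q=1699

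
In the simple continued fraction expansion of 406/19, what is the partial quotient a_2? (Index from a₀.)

1

406 = 21·19 + 7   →  a_0 = 21
19 = 2·7 + 5   →  a_1 = 2
7 = 1·5 + 2   →  a_2 = 1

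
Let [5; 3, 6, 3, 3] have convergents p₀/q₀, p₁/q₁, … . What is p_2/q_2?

101/19

Using pₖ = aₖpₖ₋₁ + pₖ₋₂, qₖ = aₖqₖ₋₁ + qₖ₋₂ (with p₋₁=1, p₋₂=0, q₋₁=0, q₋₂=1):
  k=0: a=5, p=5, q=1
  k=1: a=3, p=16, q=3
  k=2: a=6, p=101, q=19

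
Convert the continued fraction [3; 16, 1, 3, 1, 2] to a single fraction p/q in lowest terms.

719/235

Using pₖ = aₖpₖ₋₁ + pₖ₋₂ and qₖ = aₖqₖ₋₁ + qₖ₋₂:
  k=0: a=3, p=3, q=1
  k=1: a=16, p=49, q=16
  k=2: a=1, p=52, q=17
  k=3: a=3, p=205, q=67
  k=4: a=1, p=257, q=84
  k=5: a=2, p=719, q=235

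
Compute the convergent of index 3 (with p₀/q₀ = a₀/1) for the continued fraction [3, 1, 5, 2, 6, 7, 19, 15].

Using pₖ = aₖpₖ₋₁ + pₖ₋₂, qₖ = aₖqₖ₋₁ + qₖ₋₂ (with p₋₁=1, p₋₂=0, q₋₁=0, q₋₂=1):
  k=0: a=3, p=3, q=1
  k=1: a=1, p=4, q=1
  k=2: a=5, p=23, q=6
  k=3: a=2, p=50, q=13

50/13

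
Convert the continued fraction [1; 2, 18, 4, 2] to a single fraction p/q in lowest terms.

Fold from the inside: start with 2/1.
  4 + 1/2 = 9/2
  18 + 2/9 = 164/9
  2 + 9/164 = 337/164
  1 + 164/337 = 501/337

501/337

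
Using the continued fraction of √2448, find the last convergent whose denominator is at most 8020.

√2448 = [49; 2, 10, 2, 98, …] (period length 4).
Convergents:
  p_0/q_0 = 49/1
  p_1/q_1 = 99/2
  p_2/q_2 = 1039/21
  p_3/q_3 = 2177/44
  p_4/q_4 = 214385/4333
  p_5/q_5 = 430947/8710
q_4 = 4333 ≤ 8020 < 8710 = q_5, so the answer is 214385/4333.

214385/4333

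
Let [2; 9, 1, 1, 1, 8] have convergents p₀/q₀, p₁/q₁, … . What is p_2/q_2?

21/10

Using pₖ = aₖpₖ₋₁ + pₖ₋₂, qₖ = aₖqₖ₋₁ + qₖ₋₂ (with p₋₁=1, p₋₂=0, q₋₁=0, q₋₂=1):
  k=0: a=2, p=2, q=1
  k=1: a=9, p=19, q=9
  k=2: a=1, p=21, q=10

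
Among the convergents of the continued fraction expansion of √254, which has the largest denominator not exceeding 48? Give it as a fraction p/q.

√254 = [15; 1, 14, 1, 30, …] (period length 4).
Convergents:
  p_0/q_0 = 15/1
  p_1/q_1 = 16/1
  p_2/q_2 = 239/15
  p_3/q_3 = 255/16
  p_4/q_4 = 7889/495
q_3 = 16 ≤ 48 < 495 = q_4, so the answer is 255/16.

255/16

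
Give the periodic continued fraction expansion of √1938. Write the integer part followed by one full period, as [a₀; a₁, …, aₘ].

a₀ = ⌊√1938⌋ = 44.
With m₀=0, d₀=1 and mₖ₊₁ = dₖaₖ − mₖ, dₖ₊₁ = (n − mₖ₊₁²)/dₖ, aₖ₊₁ = ⌊(a₀+mₖ₊₁)/dₖ₊₁⌋:
  k=1: m=44, d=2, a=44
  k=2: m=44, d=1, a=88
d=1 and a=2a₀=88 at k=2, so the next step gives (m, d) = (44, 2) again — its k=1 value — and the period has length 2.

[44; 44, 88]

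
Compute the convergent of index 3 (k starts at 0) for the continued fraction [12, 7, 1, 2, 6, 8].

279/23

Using pₖ = aₖpₖ₋₁ + pₖ₋₂, qₖ = aₖqₖ₋₁ + qₖ₋₂ (with p₋₁=1, p₋₂=0, q₋₁=0, q₋₂=1):
  k=0: a=12, p=12, q=1
  k=1: a=7, p=85, q=7
  k=2: a=1, p=97, q=8
  k=3: a=2, p=279, q=23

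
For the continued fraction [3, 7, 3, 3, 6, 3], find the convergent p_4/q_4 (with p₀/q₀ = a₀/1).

1443/460

Using pₖ = aₖpₖ₋₁ + pₖ₋₂, qₖ = aₖqₖ₋₁ + qₖ₋₂ (with p₋₁=1, p₋₂=0, q₋₁=0, q₋₂=1):
  k=0: a=3, p=3, q=1
  k=1: a=7, p=22, q=7
  k=2: a=3, p=69, q=22
  k=3: a=3, p=229, q=73
  k=4: a=6, p=1443, q=460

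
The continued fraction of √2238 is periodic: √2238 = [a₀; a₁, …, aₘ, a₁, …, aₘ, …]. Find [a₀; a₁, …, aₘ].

[47; 3, 3, 1, 30, 1, 3, 3, 94]

a₀ = ⌊√2238⌋ = 47.
With m₀=0, d₀=1 and mₖ₊₁ = dₖaₖ − mₖ, dₖ₊₁ = (n − mₖ₊₁²)/dₖ, aₖ₊₁ = ⌊(a₀+mₖ₊₁)/dₖ₊₁⌋:
  k=1: m=47, d=29, a=3
  k=2: m=40, d=22, a=3
  k=3: m=26, d=71, a=1
  k=4: m=45, d=3, a=30
  k=5: m=45, d=71, a=1
  k=6: m=26, d=22, a=3
  k=7: m=40, d=29, a=3
  k=8: m=47, d=1, a=94
d=1 and a=2a₀=94 at k=8, so the next step gives (m, d) = (47, 29) again — its k=1 value — and the period has length 8.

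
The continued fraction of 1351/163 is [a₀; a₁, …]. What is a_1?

1351 = 8·163 + 47   →  a_0 = 8
163 = 3·47 + 22   →  a_1 = 3

3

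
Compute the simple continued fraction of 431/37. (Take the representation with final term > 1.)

431 = 11·37 + 24
37 = 1·24 + 13
24 = 1·13 + 11
13 = 1·11 + 2
11 = 5·2 + 1
2 = 2·1 + 0  (stop)
So 431/37 = [11; 1, 1, 1, 5, 2].

[11; 1, 1, 1, 5, 2]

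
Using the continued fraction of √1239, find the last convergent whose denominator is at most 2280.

√1239 = [35; 5, 70, …] (period length 2).
Convergents:
  p_0/q_0 = 35/1
  p_1/q_1 = 176/5
  p_2/q_2 = 12355/351
  p_3/q_3 = 61951/1760
  p_4/q_4 = 4348925/123551
q_3 = 1760 ≤ 2280 < 123551 = q_4, so the answer is 61951/1760.

61951/1760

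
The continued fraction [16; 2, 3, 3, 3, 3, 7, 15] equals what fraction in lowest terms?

455985/27746

Using pₖ = aₖpₖ₋₁ + pₖ₋₂ and qₖ = aₖqₖ₋₁ + qₖ₋₂:
  k=0: a=16, p=16, q=1
  k=1: a=2, p=33, q=2
  k=2: a=3, p=115, q=7
  k=3: a=3, p=378, q=23
  k=4: a=3, p=1249, q=76
  k=5: a=3, p=4125, q=251
  k=6: a=7, p=30124, q=1833
  k=7: a=15, p=455985, q=27746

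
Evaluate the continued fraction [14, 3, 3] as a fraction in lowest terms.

Fold from the inside: start with 3/1.
  3 + 1/3 = 10/3
  14 + 3/10 = 143/10

143/10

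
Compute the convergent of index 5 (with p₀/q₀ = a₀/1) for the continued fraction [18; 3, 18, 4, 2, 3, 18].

31633/1726

Using pₖ = aₖpₖ₋₁ + pₖ₋₂, qₖ = aₖqₖ₋₁ + qₖ₋₂ (with p₋₁=1, p₋₂=0, q₋₁=0, q₋₂=1):
  k=0: a=18, p=18, q=1
  k=1: a=3, p=55, q=3
  k=2: a=18, p=1008, q=55
  k=3: a=4, p=4087, q=223
  k=4: a=2, p=9182, q=501
  k=5: a=3, p=31633, q=1726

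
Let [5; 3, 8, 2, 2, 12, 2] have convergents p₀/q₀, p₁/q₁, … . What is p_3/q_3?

Using pₖ = aₖpₖ₋₁ + pₖ₋₂, qₖ = aₖqₖ₋₁ + qₖ₋₂ (with p₋₁=1, p₋₂=0, q₋₁=0, q₋₂=1):
  k=0: a=5, p=5, q=1
  k=1: a=3, p=16, q=3
  k=2: a=8, p=133, q=25
  k=3: a=2, p=282, q=53

282/53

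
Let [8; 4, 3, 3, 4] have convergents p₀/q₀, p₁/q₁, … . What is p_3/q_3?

Using pₖ = aₖpₖ₋₁ + pₖ₋₂, qₖ = aₖqₖ₋₁ + qₖ₋₂ (with p₋₁=1, p₋₂=0, q₋₁=0, q₋₂=1):
  k=0: a=8, p=8, q=1
  k=1: a=4, p=33, q=4
  k=2: a=3, p=107, q=13
  k=3: a=3, p=354, q=43

354/43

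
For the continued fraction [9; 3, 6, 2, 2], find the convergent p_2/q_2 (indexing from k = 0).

Using pₖ = aₖpₖ₋₁ + pₖ₋₂, qₖ = aₖqₖ₋₁ + qₖ₋₂ (with p₋₁=1, p₋₂=0, q₋₁=0, q₋₂=1):
  k=0: a=9, p=9, q=1
  k=1: a=3, p=28, q=3
  k=2: a=6, p=177, q=19

177/19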